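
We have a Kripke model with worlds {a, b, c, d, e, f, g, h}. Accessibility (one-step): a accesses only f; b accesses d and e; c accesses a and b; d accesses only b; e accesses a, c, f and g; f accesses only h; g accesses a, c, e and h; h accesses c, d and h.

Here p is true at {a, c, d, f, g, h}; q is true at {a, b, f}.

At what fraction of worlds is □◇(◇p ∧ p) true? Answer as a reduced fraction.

a: successors {f}; ◇(◇p ∧ p) there: f:T. ✓
b: successors {d, e}; ◇(◇p ∧ p) there: d:F, e:T. ✗
c: successors {a, b}; ◇(◇p ∧ p) there: a:T, b:F. ✗
d: successors {b}; ◇(◇p ∧ p) there: b:F. ✗
e: successors {a, c, f, g}; ◇(◇p ∧ p) there: a:T, c:T, f:T, g:T. ✓
f: successors {h}; ◇(◇p ∧ p) there: h:T. ✓
g: successors {a, c, e, h}; ◇(◇p ∧ p) there: a:T, c:T, e:T, h:T. ✓
h: successors {c, d, h}; ◇(◇p ∧ p) there: c:T, d:F, h:T. ✗
That's 4 of 8 worlds, so 4/8 = 1/2.

1/2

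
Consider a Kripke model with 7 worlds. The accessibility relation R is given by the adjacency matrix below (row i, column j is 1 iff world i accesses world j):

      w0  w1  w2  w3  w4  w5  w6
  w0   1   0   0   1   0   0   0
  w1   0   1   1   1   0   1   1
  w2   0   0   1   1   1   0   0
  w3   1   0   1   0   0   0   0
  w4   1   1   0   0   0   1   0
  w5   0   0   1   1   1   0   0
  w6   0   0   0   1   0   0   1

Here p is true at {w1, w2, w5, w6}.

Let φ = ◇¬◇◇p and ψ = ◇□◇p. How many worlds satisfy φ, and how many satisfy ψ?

0 and 6

For ◇¬◇◇p:
w0: successors {w0, w3}; ¬◇◇p there: w0:F, w3:F. ✗
w1: successors {w1, w2, w3, w5, w6}; ¬◇◇p there: w1:F, w2:F, w3:F, w5:F, w6:F. ✗
w2: successors {w2, w3, w4}; ¬◇◇p there: w2:F, w3:F, w4:F. ✗
w3: successors {w0, w2}; ¬◇◇p there: w0:F, w2:F. ✗
w4: successors {w0, w1, w5}; ¬◇◇p there: w0:F, w1:F, w5:F. ✗
w5: successors {w2, w3, w4}; ¬◇◇p there: w2:F, w3:F, w4:F. ✗
w6: successors {w3, w6}; ¬◇◇p there: w3:F, w6:F. ✗
— 0 worlds.
For ◇□◇p:
w0: successors {w0, w3}; □◇p there: w0:F, w3:F. ✗
w1: successors {w1, w2, w3, w5, w6}; □◇p there: w1:T, w2:T, w3:F, w5:T, w6:T. ✓
w2: successors {w2, w3, w4}; □◇p there: w2:T, w3:F, w4:F. ✓
w3: successors {w0, w2}; □◇p there: w0:F, w2:T. ✓
w4: successors {w0, w1, w5}; □◇p there: w0:F, w1:T, w5:T. ✓
w5: successors {w2, w3, w4}; □◇p there: w2:T, w3:F, w4:F. ✓
w6: successors {w3, w6}; □◇p there: w3:F, w6:T. ✓
— 6 worlds.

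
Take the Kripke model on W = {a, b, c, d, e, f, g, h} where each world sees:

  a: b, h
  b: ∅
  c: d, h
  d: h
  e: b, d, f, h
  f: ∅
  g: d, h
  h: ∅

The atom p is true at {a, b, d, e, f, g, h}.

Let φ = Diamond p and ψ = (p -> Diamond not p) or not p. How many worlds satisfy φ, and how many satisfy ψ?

5 and 1

For Diamond p:
a: successors {b, h}; p there: b:T, h:T. ✓
b: no successors, so Diamond p fails. ✗
c: successors {d, h}; p there: d:T, h:T. ✓
d: successors {h}; p there: h:T. ✓
e: successors {b, d, f, h}; p there: b:T, d:T, f:T, h:T. ✓
f: no successors, so Diamond p fails. ✗
g: successors {d, h}; p there: d:T, h:T. ✓
h: no successors, so Diamond p fails. ✗
— 5 worlds.
For (p -> Diamond not p) or not p:
a: p -> Diamond not p is F, not p is F. ✗
b: p -> Diamond not p is F, not p is F. ✗
c: p -> Diamond not p is T, not p is T. ✓
d: p -> Diamond not p is F, not p is F. ✗
e: p -> Diamond not p is F, not p is F. ✗
f: p -> Diamond not p is F, not p is F. ✗
g: p -> Diamond not p is F, not p is F. ✗
h: p -> Diamond not p is F, not p is F. ✗
— 1 world.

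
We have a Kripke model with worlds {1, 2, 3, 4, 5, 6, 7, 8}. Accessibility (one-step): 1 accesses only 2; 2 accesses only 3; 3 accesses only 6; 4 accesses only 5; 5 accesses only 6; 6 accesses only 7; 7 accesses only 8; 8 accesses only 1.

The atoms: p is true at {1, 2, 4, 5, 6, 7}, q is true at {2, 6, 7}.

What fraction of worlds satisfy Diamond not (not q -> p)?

1: successors {2}; not (not q -> p) there: 2:F. ✗
2: successors {3}; not (not q -> p) there: 3:T. ✓
3: successors {6}; not (not q -> p) there: 6:F. ✗
4: successors {5}; not (not q -> p) there: 5:F. ✗
5: successors {6}; not (not q -> p) there: 6:F. ✗
6: successors {7}; not (not q -> p) there: 7:F. ✗
7: successors {8}; not (not q -> p) there: 8:T. ✓
8: successors {1}; not (not q -> p) there: 1:F. ✗
That's 2 of 8 worlds, so 2/8 = 1/4.

1/4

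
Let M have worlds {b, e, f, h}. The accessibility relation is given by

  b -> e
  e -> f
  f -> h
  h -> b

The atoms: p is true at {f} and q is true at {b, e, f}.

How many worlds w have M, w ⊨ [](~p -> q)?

b: successors {e}; ~p -> q there: e:T. ✓
e: successors {f}; ~p -> q there: f:T. ✓
f: successors {h}; ~p -> q there: h:F. ✗
h: successors {b}; ~p -> q there: b:T. ✓
Satisfying worlds: {b, e, h}.

3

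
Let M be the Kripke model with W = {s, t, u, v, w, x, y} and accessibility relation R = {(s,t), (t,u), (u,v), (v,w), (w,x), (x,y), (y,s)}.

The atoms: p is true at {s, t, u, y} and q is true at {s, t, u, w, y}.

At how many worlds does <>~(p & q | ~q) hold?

s: successors {t}; ~(p & q | ~q) there: t:F. ✗
t: successors {u}; ~(p & q | ~q) there: u:F. ✗
u: successors {v}; ~(p & q | ~q) there: v:F. ✗
v: successors {w}; ~(p & q | ~q) there: w:T. ✓
w: successors {x}; ~(p & q | ~q) there: x:F. ✗
x: successors {y}; ~(p & q | ~q) there: y:F. ✗
y: successors {s}; ~(p & q | ~q) there: s:F. ✗
Satisfying worlds: {v}.

1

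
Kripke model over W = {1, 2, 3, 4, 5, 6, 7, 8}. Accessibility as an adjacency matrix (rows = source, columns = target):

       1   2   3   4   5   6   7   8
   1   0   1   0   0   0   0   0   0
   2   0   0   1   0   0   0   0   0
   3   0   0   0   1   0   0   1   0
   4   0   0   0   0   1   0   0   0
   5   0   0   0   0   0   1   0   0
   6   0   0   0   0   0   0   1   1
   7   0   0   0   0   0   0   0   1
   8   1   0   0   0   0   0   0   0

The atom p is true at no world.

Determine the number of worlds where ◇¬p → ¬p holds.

8

1: ◇¬p is T, ¬p is T. ✓
2: ◇¬p is T, ¬p is T. ✓
3: ◇¬p is T, ¬p is T. ✓
4: ◇¬p is T, ¬p is T. ✓
5: ◇¬p is T, ¬p is T. ✓
6: ◇¬p is T, ¬p is T. ✓
7: ◇¬p is T, ¬p is T. ✓
8: ◇¬p is T, ¬p is T. ✓
Satisfying worlds: {1, 2, 3, 4, 5, 6, 7, 8}.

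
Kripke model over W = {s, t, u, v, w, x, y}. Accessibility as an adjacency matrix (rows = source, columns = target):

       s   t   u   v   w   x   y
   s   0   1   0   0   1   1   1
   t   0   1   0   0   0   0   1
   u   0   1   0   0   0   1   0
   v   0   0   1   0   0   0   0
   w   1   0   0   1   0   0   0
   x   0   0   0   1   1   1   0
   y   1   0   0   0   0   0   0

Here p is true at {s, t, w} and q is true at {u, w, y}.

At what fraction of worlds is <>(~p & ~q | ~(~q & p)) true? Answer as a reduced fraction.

6/7

s: successors {t, w, x, y}; ~p & ~q | ~(~q & p) there: t:F, w:T, x:T, y:T. ✓
t: successors {t, y}; ~p & ~q | ~(~q & p) there: t:F, y:T. ✓
u: successors {t, x}; ~p & ~q | ~(~q & p) there: t:F, x:T. ✓
v: successors {u}; ~p & ~q | ~(~q & p) there: u:T. ✓
w: successors {s, v}; ~p & ~q | ~(~q & p) there: s:F, v:T. ✓
x: successors {v, w, x}; ~p & ~q | ~(~q & p) there: v:T, w:T, x:T. ✓
y: successors {s}; ~p & ~q | ~(~q & p) there: s:F. ✗
That's 6 of 7 worlds, so 6/7.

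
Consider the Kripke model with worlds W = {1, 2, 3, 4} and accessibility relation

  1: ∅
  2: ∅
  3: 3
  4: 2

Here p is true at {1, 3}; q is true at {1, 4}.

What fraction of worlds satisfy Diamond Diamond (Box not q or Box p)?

1: no successors, so Diamond Diamond (Box not q or Box p) fails. ✗
2: no successors, so Diamond Diamond (Box not q or Box p) fails. ✗
3: successors {3}; Diamond (Box not q or Box p) there: 3:T. ✓
4: successors {2}; Diamond (Box not q or Box p) there: 2:F. ✗
That's 1 of 4 worlds, so 1/4.

1/4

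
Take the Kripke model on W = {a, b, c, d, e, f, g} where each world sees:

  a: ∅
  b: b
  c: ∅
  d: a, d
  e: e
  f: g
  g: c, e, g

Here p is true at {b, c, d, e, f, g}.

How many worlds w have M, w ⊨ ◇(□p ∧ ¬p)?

1

a: no successors, so ◇(□p ∧ ¬p) fails. ✗
b: successors {b}; □p ∧ ¬p there: b:F. ✗
c: no successors, so ◇(□p ∧ ¬p) fails. ✗
d: successors {a, d}; □p ∧ ¬p there: a:T, d:F. ✓
e: successors {e}; □p ∧ ¬p there: e:F. ✗
f: successors {g}; □p ∧ ¬p there: g:F. ✗
g: successors {c, e, g}; □p ∧ ¬p there: c:F, e:F, g:F. ✗
Satisfying worlds: {d}.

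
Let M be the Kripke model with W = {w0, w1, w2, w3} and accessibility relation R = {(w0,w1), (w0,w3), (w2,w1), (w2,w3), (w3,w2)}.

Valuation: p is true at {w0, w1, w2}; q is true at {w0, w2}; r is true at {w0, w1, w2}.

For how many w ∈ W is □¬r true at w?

w0: successors {w1, w3}; ¬r there: w1:F, w3:T. ✗
w1: no successors, so □¬r holds vacuously. ✓
w2: successors {w1, w3}; ¬r there: w1:F, w3:T. ✗
w3: successors {w2}; ¬r there: w2:F. ✗
Satisfying worlds: {w1}.

1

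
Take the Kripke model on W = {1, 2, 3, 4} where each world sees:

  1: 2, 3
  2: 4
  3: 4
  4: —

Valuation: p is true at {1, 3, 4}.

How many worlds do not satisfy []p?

1: successors {2, 3}; p there: 2:F, 3:T. ✗
2: successors {4}; p there: 4:T. ✓
3: successors {4}; p there: 4:T. ✓
4: no successors, so []p holds vacuously. ✓
Satisfying worlds: {2, 3, 4}.
So []p fails at the other 1 world.

1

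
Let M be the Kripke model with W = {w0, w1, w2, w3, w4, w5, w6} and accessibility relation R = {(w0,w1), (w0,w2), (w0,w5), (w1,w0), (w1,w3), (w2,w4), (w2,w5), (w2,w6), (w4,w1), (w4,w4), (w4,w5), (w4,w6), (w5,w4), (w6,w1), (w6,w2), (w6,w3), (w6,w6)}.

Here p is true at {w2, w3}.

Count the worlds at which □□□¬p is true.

1

w0: successors {w1, w2, w5}; □□¬p there: w1:F, w2:F, w5:T. ✗
w1: successors {w0, w3}; □□¬p there: w0:F, w3:T. ✗
w2: successors {w4, w5, w6}; □□¬p there: w4:F, w5:T, w6:F. ✗
w3: no successors, so □□□¬p holds vacuously. ✓
w4: successors {w1, w4, w5, w6}; □□¬p there: w1:F, w4:F, w5:T, w6:F. ✗
w5: successors {w4}; □□¬p there: w4:F. ✗
w6: successors {w1, w2, w3, w6}; □□¬p there: w1:F, w2:F, w3:T, w6:F. ✗
Satisfying worlds: {w3}.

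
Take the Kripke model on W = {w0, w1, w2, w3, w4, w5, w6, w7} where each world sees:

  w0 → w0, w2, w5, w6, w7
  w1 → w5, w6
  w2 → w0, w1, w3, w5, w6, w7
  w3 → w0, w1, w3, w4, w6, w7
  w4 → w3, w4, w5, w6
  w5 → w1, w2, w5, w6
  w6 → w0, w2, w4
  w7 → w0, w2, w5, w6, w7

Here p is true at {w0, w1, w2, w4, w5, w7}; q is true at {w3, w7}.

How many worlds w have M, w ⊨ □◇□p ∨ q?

w0: □◇□p is F, q is F. ✗
w1: □◇□p is F, q is F. ✗
w2: □◇□p is F, q is F. ✗
w3: □◇□p is F, q is T. ✓
w4: □◇□p is F, q is F. ✗
w5: □◇□p is F, q is F. ✗
w6: □◇□p is T, q is F. ✓
w7: □◇□p is F, q is T. ✓
Satisfying worlds: {w3, w6, w7}.

3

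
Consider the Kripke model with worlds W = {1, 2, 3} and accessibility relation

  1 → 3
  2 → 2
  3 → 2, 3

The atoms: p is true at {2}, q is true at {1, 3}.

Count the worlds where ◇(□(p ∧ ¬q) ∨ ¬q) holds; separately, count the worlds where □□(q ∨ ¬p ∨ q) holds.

2 and 0

For ◇(□(p ∧ ¬q) ∨ ¬q):
1: successors {3}; □(p ∧ ¬q) ∨ ¬q there: 3:F. ✗
2: successors {2}; □(p ∧ ¬q) ∨ ¬q there: 2:T. ✓
3: successors {2, 3}; □(p ∧ ¬q) ∨ ¬q there: 2:T, 3:F. ✓
— 2 worlds.
For □□(q ∨ ¬p ∨ q):
1: successors {3}; □(q ∨ ¬p ∨ q) there: 3:F. ✗
2: successors {2}; □(q ∨ ¬p ∨ q) there: 2:F. ✗
3: successors {2, 3}; □(q ∨ ¬p ∨ q) there: 2:F, 3:F. ✗
— 0 worlds.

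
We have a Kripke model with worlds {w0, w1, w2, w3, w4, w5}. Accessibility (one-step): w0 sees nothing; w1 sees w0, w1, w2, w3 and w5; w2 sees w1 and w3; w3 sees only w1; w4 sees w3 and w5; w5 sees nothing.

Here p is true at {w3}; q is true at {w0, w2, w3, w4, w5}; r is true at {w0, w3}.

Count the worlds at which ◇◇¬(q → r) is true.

3

w0: no successors, so ◇◇¬(q → r) fails. ✗
w1: successors {w0, w1, w2, w3, w5}; ◇¬(q → r) there: w0:F, w1:T, w2:F, w3:F, w5:F. ✓
w2: successors {w1, w3}; ◇¬(q → r) there: w1:T, w3:F. ✓
w3: successors {w1}; ◇¬(q → r) there: w1:T. ✓
w4: successors {w3, w5}; ◇¬(q → r) there: w3:F, w5:F. ✗
w5: no successors, so ◇◇¬(q → r) fails. ✗
Satisfying worlds: {w1, w2, w3}.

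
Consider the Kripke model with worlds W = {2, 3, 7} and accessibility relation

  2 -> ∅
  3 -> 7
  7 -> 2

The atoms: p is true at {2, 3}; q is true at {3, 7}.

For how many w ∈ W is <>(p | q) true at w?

2

2: no successors, so <>(p | q) fails. ✗
3: successors {7}; p | q there: 7:T. ✓
7: successors {2}; p | q there: 2:T. ✓
Satisfying worlds: {3, 7}.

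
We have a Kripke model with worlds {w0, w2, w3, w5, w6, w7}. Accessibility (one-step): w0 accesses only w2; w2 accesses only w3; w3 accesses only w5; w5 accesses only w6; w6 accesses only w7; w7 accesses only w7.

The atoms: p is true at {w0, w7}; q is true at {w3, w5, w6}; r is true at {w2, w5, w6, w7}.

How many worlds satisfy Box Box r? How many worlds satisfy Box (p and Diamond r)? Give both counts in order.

5 and 2

For Box Box r:
w0: successors {w2}; Box r there: w2:F. ✗
w2: successors {w3}; Box r there: w3:T. ✓
w3: successors {w5}; Box r there: w5:T. ✓
w5: successors {w6}; Box r there: w6:T. ✓
w6: successors {w7}; Box r there: w7:T. ✓
w7: successors {w7}; Box r there: w7:T. ✓
— 5 worlds.
For Box (p and Diamond r):
w0: successors {w2}; p and Diamond r there: w2:F. ✗
w2: successors {w3}; p and Diamond r there: w3:F. ✗
w3: successors {w5}; p and Diamond r there: w5:F. ✗
w5: successors {w6}; p and Diamond r there: w6:F. ✗
w6: successors {w7}; p and Diamond r there: w7:T. ✓
w7: successors {w7}; p and Diamond r there: w7:T. ✓
— 2 worlds.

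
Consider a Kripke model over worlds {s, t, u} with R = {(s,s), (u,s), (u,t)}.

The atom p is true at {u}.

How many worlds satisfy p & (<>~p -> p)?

1

s: p is F, <>~p -> p is F. ✗
t: p is F, <>~p -> p is T. ✗
u: p is T, <>~p -> p is T. ✓
Satisfying worlds: {u}.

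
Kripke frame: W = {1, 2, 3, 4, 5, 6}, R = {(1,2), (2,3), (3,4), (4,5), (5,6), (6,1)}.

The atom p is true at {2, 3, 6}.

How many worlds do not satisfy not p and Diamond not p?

1: not p is T, Diamond not p is F. ✗
2: not p is F, Diamond not p is F. ✗
3: not p is F, Diamond not p is T. ✗
4: not p is T, Diamond not p is T. ✓
5: not p is T, Diamond not p is F. ✗
6: not p is F, Diamond not p is T. ✗
Satisfying worlds: {4}.
So not p and Diamond not p fails at the other 5 worlds.

5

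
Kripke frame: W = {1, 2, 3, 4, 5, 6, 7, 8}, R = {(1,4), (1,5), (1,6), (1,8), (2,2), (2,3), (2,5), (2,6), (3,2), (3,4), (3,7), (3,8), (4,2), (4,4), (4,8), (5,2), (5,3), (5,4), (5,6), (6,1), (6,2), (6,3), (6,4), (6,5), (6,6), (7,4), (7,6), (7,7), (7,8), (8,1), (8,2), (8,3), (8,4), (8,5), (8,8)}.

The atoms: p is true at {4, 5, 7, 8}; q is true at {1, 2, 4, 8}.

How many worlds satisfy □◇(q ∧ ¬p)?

4

1: successors {4, 5, 6, 8}; ◇(q ∧ ¬p) there: 4:T, 5:T, 6:T, 8:T. ✓
2: successors {2, 3, 5, 6}; ◇(q ∧ ¬p) there: 2:T, 3:T, 5:T, 6:T. ✓
3: successors {2, 4, 7, 8}; ◇(q ∧ ¬p) there: 2:T, 4:T, 7:F, 8:T. ✗
4: successors {2, 4, 8}; ◇(q ∧ ¬p) there: 2:T, 4:T, 8:T. ✓
5: successors {2, 3, 4, 6}; ◇(q ∧ ¬p) there: 2:T, 3:T, 4:T, 6:T. ✓
6: successors {1, 2, 3, 4, 5, 6}; ◇(q ∧ ¬p) there: 1:F, 2:T, 3:T, 4:T, 5:T, 6:T. ✗
7: successors {4, 6, 7, 8}; ◇(q ∧ ¬p) there: 4:T, 6:T, 7:F, 8:T. ✗
8: successors {1, 2, 3, 4, 5, 8}; ◇(q ∧ ¬p) there: 1:F, 2:T, 3:T, 4:T, 5:T, 8:T. ✗
Satisfying worlds: {1, 2, 4, 5}.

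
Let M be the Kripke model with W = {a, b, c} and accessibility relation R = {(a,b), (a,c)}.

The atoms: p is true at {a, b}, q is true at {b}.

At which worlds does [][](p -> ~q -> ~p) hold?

a: successors {b, c}; [](p -> ~q -> ~p) there: b:T, c:T. ✓
b: no successors, so [][](p -> ~q -> ~p) holds vacuously. ✓
c: no successors, so [][](p -> ~q -> ~p) holds vacuously. ✓

{a, b, c}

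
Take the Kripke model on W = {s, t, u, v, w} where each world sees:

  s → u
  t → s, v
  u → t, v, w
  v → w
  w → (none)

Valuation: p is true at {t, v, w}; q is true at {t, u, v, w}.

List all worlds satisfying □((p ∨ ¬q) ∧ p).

s: successors {u}; (p ∨ ¬q) ∧ p there: u:F. ✗
t: successors {s, v}; (p ∨ ¬q) ∧ p there: s:F, v:T. ✗
u: successors {t, v, w}; (p ∨ ¬q) ∧ p there: t:T, v:T, w:T. ✓
v: successors {w}; (p ∨ ¬q) ∧ p there: w:T. ✓
w: no successors, so □((p ∨ ¬q) ∧ p) holds vacuously. ✓

{u, v, w}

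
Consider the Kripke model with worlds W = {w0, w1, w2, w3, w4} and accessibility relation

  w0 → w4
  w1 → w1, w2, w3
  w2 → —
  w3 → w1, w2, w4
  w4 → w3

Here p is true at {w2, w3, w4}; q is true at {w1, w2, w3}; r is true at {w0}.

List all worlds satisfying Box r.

w0: successors {w4}; r there: w4:F. ✗
w1: successors {w1, w2, w3}; r there: w1:F, w2:F, w3:F. ✗
w2: no successors, so Box r holds vacuously. ✓
w3: successors {w1, w2, w4}; r there: w1:F, w2:F, w4:F. ✗
w4: successors {w3}; r there: w3:F. ✗

{w2}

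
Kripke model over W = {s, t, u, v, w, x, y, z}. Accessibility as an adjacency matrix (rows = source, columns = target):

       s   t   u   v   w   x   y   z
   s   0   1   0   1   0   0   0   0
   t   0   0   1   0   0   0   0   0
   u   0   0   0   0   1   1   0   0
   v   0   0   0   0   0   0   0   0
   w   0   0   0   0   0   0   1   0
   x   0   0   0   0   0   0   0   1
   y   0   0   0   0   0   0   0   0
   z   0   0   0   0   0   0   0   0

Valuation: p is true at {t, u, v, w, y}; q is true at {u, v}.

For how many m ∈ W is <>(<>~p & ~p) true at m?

s: successors {t, v}; <>~p & ~p there: t:F, v:F. ✗
t: successors {u}; <>~p & ~p there: u:F. ✗
u: successors {w, x}; <>~p & ~p there: w:F, x:T. ✓
v: no successors, so <>(<>~p & ~p) fails. ✗
w: successors {y}; <>~p & ~p there: y:F. ✗
x: successors {z}; <>~p & ~p there: z:F. ✗
y: no successors, so <>(<>~p & ~p) fails. ✗
z: no successors, so <>(<>~p & ~p) fails. ✗
Satisfying worlds: {u}.

1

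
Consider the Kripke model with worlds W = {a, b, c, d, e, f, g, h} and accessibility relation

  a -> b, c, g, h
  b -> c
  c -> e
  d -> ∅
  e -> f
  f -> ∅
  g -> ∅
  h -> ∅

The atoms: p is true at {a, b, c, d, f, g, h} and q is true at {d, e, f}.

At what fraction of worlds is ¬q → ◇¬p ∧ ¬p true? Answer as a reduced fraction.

a: ¬q is T, ◇¬p ∧ ¬p is F. ✗
b: ¬q is T, ◇¬p ∧ ¬p is F. ✗
c: ¬q is T, ◇¬p ∧ ¬p is F. ✗
d: ¬q is F, ◇¬p ∧ ¬p is F. ✓
e: ¬q is F, ◇¬p ∧ ¬p is F. ✓
f: ¬q is F, ◇¬p ∧ ¬p is F. ✓
g: ¬q is T, ◇¬p ∧ ¬p is F. ✗
h: ¬q is T, ◇¬p ∧ ¬p is F. ✗
That's 3 of 8 worlds, so 3/8.

3/8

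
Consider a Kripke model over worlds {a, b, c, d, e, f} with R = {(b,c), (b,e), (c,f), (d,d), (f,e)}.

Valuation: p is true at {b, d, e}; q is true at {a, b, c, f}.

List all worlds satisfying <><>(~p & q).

a: no successors, so <><>(~p & q) fails. ✗
b: successors {c, e}; <>(~p & q) there: c:T, e:F. ✓
c: successors {f}; <>(~p & q) there: f:F. ✗
d: successors {d}; <>(~p & q) there: d:F. ✗
e: no successors, so <><>(~p & q) fails. ✗
f: successors {e}; <>(~p & q) there: e:F. ✗

{b}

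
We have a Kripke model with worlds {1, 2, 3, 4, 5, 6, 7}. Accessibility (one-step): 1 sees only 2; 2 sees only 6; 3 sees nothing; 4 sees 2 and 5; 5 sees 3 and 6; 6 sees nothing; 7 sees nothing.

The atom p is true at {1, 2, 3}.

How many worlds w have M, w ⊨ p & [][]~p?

1: p is T, [][]~p is T. ✓
2: p is T, [][]~p is T. ✓
3: p is T, [][]~p is T. ✓
4: p is F, [][]~p is F. ✗
5: p is F, [][]~p is T. ✗
6: p is F, [][]~p is T. ✗
7: p is F, [][]~p is T. ✗
Satisfying worlds: {1, 2, 3}.

3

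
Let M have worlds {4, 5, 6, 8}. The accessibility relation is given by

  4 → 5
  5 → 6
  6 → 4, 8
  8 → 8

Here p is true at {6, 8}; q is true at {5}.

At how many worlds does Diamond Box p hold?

4: successors {5}; Box p there: 5:T. ✓
5: successors {6}; Box p there: 6:F. ✗
6: successors {4, 8}; Box p there: 4:F, 8:T. ✓
8: successors {8}; Box p there: 8:T. ✓
Satisfying worlds: {4, 6, 8}.

3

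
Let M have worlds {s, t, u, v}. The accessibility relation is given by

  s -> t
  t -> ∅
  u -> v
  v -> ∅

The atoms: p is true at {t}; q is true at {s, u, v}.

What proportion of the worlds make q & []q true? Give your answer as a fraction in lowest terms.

s: q is T, []q is F. ✗
t: q is F, []q is T. ✗
u: q is T, []q is T. ✓
v: q is T, []q is T. ✓
That's 2 of 4 worlds, so 2/4 = 1/2.

1/2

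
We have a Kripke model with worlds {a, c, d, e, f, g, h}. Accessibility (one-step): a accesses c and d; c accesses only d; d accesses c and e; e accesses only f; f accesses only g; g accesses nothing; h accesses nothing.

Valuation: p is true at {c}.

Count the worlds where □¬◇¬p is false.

4

a: successors {c, d}; ¬◇¬p there: c:F, d:F. ✗
c: successors {d}; ¬◇¬p there: d:F. ✗
d: successors {c, e}; ¬◇¬p there: c:F, e:F. ✗
e: successors {f}; ¬◇¬p there: f:F. ✗
f: successors {g}; ¬◇¬p there: g:T. ✓
g: no successors, so □¬◇¬p holds vacuously. ✓
h: no successors, so □¬◇¬p holds vacuously. ✓
Satisfying worlds: {f, g, h}.
So □¬◇¬p fails at the other 4 worlds.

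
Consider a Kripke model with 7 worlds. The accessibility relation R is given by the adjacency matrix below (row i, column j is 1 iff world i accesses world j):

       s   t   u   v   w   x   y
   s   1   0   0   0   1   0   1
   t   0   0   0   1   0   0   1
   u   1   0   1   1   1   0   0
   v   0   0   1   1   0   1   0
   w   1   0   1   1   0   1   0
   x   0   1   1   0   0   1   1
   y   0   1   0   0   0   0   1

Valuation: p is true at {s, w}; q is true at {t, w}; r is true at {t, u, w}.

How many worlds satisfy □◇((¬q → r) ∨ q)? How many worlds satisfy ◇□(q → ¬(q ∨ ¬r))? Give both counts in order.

For □◇((¬q → r) ∨ q):
s: successors {s, w, y}; ◇((¬q → r) ∨ q) there: s:T, w:T, y:T. ✓
t: successors {v, y}; ◇((¬q → r) ∨ q) there: v:T, y:T. ✓
u: successors {s, u, v, w}; ◇((¬q → r) ∨ q) there: s:T, u:T, v:T, w:T. ✓
v: successors {u, v, x}; ◇((¬q → r) ∨ q) there: u:T, v:T, x:T. ✓
w: successors {s, u, v, x}; ◇((¬q → r) ∨ q) there: s:T, u:T, v:T, x:T. ✓
x: successors {t, u, x, y}; ◇((¬q → r) ∨ q) there: t:F, u:T, x:T, y:T. ✗
y: successors {t, y}; ◇((¬q → r) ∨ q) there: t:F, y:T. ✗
— 5 worlds.
For ◇□(q → ¬(q ∨ ¬r)):
s: successors {s, w, y}; □(q → ¬(q ∨ ¬r)) there: s:F, w:T, y:F. ✓
t: successors {v, y}; □(q → ¬(q ∨ ¬r)) there: v:T, y:F. ✓
u: successors {s, u, v, w}; □(q → ¬(q ∨ ¬r)) there: s:F, u:F, v:T, w:T. ✓
v: successors {u, v, x}; □(q → ¬(q ∨ ¬r)) there: u:F, v:T, x:F. ✓
w: successors {s, u, v, x}; □(q → ¬(q ∨ ¬r)) there: s:F, u:F, v:T, x:F. ✓
x: successors {t, u, x, y}; □(q → ¬(q ∨ ¬r)) there: t:T, u:F, x:F, y:F. ✓
y: successors {t, y}; □(q → ¬(q ∨ ¬r)) there: t:T, y:F. ✓
— 7 worlds.

5 and 7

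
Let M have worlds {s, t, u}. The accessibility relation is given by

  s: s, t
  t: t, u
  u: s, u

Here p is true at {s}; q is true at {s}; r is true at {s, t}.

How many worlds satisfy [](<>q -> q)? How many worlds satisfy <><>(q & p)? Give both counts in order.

For [](<>q -> q):
s: successors {s, t}; <>q -> q there: s:T, t:T. ✓
t: successors {t, u}; <>q -> q there: t:T, u:F. ✗
u: successors {s, u}; <>q -> q there: s:T, u:F. ✗
— 1 world.
For <><>(q & p):
s: successors {s, t}; <>(q & p) there: s:T, t:F. ✓
t: successors {t, u}; <>(q & p) there: t:F, u:T. ✓
u: successors {s, u}; <>(q & p) there: s:T, u:T. ✓
— 3 worlds.

1 and 3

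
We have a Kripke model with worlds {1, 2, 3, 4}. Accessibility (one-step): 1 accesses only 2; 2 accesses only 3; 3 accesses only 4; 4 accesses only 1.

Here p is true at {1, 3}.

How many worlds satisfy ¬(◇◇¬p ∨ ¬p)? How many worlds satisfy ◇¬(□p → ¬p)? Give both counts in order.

For ¬(◇◇¬p ∨ ¬p):
1: ◇◇¬p ∨ ¬p is F. ✓
2: ◇◇¬p ∨ ¬p is T. ✗
3: ◇◇¬p ∨ ¬p is F. ✓
4: ◇◇¬p ∨ ¬p is T. ✗
— 2 worlds.
For ◇¬(□p → ¬p):
1: successors {2}; ¬(□p → ¬p) there: 2:F. ✗
2: successors {3}; ¬(□p → ¬p) there: 3:F. ✗
3: successors {4}; ¬(□p → ¬p) there: 4:F. ✗
4: successors {1}; ¬(□p → ¬p) there: 1:F. ✗
— 0 worlds.

2 and 0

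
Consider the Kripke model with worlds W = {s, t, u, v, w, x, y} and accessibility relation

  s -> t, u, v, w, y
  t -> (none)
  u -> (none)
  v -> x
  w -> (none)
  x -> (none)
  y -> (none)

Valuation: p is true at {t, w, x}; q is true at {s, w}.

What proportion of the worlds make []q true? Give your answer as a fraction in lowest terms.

5/7

s: successors {t, u, v, w, y}; q there: t:F, u:F, v:F, w:T, y:F. ✗
t: no successors, so []q holds vacuously. ✓
u: no successors, so []q holds vacuously. ✓
v: successors {x}; q there: x:F. ✗
w: no successors, so []q holds vacuously. ✓
x: no successors, so []q holds vacuously. ✓
y: no successors, so []q holds vacuously. ✓
That's 5 of 7 worlds, so 5/7.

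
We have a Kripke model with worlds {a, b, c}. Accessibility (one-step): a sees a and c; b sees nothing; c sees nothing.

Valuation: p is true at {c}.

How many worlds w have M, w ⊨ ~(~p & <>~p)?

a: ~p & <>~p is T. ✗
b: ~p & <>~p is F. ✓
c: ~p & <>~p is F. ✓
Satisfying worlds: {b, c}.

2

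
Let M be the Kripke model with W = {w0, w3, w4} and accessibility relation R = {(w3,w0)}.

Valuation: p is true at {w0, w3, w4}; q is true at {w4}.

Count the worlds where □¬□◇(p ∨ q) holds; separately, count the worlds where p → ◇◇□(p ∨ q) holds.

2 and 0

For □¬□◇(p ∨ q):
w0: no successors, so □¬□◇(p ∨ q) holds vacuously. ✓
w3: successors {w0}; ¬□◇(p ∨ q) there: w0:F. ✗
w4: no successors, so □¬□◇(p ∨ q) holds vacuously. ✓
— 2 worlds.
For p → ◇◇□(p ∨ q):
w0: p is T, ◇◇□(p ∨ q) is F. ✗
w3: p is T, ◇◇□(p ∨ q) is F. ✗
w4: p is T, ◇◇□(p ∨ q) is F. ✗
— 0 worlds.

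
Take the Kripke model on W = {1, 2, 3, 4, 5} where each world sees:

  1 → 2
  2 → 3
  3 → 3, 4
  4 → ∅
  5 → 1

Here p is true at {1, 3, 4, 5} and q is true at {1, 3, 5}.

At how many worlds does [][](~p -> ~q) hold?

1: successors {2}; [](~p -> ~q) there: 2:T. ✓
2: successors {3}; [](~p -> ~q) there: 3:T. ✓
3: successors {3, 4}; [](~p -> ~q) there: 3:T, 4:T. ✓
4: no successors, so [][](~p -> ~q) holds vacuously. ✓
5: successors {1}; [](~p -> ~q) there: 1:T. ✓
Satisfying worlds: {1, 2, 3, 4, 5}.

5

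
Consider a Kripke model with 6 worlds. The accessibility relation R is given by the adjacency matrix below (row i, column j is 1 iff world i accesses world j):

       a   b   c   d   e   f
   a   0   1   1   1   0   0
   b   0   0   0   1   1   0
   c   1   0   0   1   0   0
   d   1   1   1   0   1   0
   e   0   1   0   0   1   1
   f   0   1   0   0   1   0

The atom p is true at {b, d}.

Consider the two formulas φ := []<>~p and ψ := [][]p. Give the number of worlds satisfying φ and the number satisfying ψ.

For []<>~p:
a: successors {b, c, d}; <>~p there: b:T, c:T, d:T. ✓
b: successors {d, e}; <>~p there: d:T, e:T. ✓
c: successors {a, d}; <>~p there: a:T, d:T. ✓
d: successors {a, b, c, e}; <>~p there: a:T, b:T, c:T, e:T. ✓
e: successors {b, e, f}; <>~p there: b:T, e:T, f:T. ✓
f: successors {b, e}; <>~p there: b:T, e:T. ✓
— 6 worlds.
For [][]p:
a: successors {b, c, d}; []p there: b:F, c:F, d:F. ✗
b: successors {d, e}; []p there: d:F, e:F. ✗
c: successors {a, d}; []p there: a:F, d:F. ✗
d: successors {a, b, c, e}; []p there: a:F, b:F, c:F, e:F. ✗
e: successors {b, e, f}; []p there: b:F, e:F, f:F. ✗
f: successors {b, e}; []p there: b:F, e:F. ✗
— 0 worlds.

6 and 0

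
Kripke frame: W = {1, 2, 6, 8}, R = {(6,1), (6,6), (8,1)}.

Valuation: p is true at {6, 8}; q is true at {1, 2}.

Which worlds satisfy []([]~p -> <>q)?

{1, 2}

1: no successors, so []([]~p -> <>q) holds vacuously. ✓
2: no successors, so []([]~p -> <>q) holds vacuously. ✓
6: successors {1, 6}; []~p -> <>q there: 1:F, 6:T. ✗
8: successors {1}; []~p -> <>q there: 1:F. ✗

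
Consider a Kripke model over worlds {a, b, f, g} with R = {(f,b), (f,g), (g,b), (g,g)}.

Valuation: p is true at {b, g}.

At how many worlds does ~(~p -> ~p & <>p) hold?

1

a: ~p -> ~p & <>p is F. ✓
b: ~p -> ~p & <>p is T. ✗
f: ~p -> ~p & <>p is T. ✗
g: ~p -> ~p & <>p is T. ✗
Satisfying worlds: {a}.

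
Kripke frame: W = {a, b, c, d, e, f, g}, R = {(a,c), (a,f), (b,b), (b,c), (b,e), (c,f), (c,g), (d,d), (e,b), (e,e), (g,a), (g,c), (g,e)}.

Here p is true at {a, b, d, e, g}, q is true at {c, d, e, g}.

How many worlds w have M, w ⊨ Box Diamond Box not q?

1

a: successors {c, f}; Diamond Box not q there: c:T, f:F. ✗
b: successors {b, c, e}; Diamond Box not q there: b:F, c:T, e:F. ✗
c: successors {f, g}; Diamond Box not q there: f:F, g:F. ✗
d: successors {d}; Diamond Box not q there: d:F. ✗
e: successors {b, e}; Diamond Box not q there: b:F, e:F. ✗
f: no successors, so Box Diamond Box not q holds vacuously. ✓
g: successors {a, c, e}; Diamond Box not q there: a:T, c:T, e:F. ✗
Satisfying worlds: {f}.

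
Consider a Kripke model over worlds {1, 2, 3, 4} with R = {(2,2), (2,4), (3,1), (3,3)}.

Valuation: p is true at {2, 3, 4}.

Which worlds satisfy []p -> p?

{2, 3, 4}

1: []p is T, p is F. ✗
2: []p is T, p is T. ✓
3: []p is F, p is T. ✓
4: []p is T, p is T. ✓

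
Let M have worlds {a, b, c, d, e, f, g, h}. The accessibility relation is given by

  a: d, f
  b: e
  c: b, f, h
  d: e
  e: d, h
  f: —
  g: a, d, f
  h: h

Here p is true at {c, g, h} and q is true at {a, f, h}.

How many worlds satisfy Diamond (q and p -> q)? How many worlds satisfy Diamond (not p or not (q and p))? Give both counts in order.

7 and 6

For Diamond (q and p -> q):
a: successors {d, f}; q and p -> q there: d:T, f:T. ✓
b: successors {e}; q and p -> q there: e:T. ✓
c: successors {b, f, h}; q and p -> q there: b:T, f:T, h:T. ✓
d: successors {e}; q and p -> q there: e:T. ✓
e: successors {d, h}; q and p -> q there: d:T, h:T. ✓
f: no successors, so Diamond (q and p -> q) fails. ✗
g: successors {a, d, f}; q and p -> q there: a:T, d:T, f:T. ✓
h: successors {h}; q and p -> q there: h:T. ✓
— 7 worlds.
For Diamond (not p or not (q and p)):
a: successors {d, f}; not p or not (q and p) there: d:T, f:T. ✓
b: successors {e}; not p or not (q and p) there: e:T. ✓
c: successors {b, f, h}; not p or not (q and p) there: b:T, f:T, h:F. ✓
d: successors {e}; not p or not (q and p) there: e:T. ✓
e: successors {d, h}; not p or not (q and p) there: d:T, h:F. ✓
f: no successors, so Diamond (not p or not (q and p)) fails. ✗
g: successors {a, d, f}; not p or not (q and p) there: a:T, d:T, f:T. ✓
h: successors {h}; not p or not (q and p) there: h:F. ✗
— 6 worlds.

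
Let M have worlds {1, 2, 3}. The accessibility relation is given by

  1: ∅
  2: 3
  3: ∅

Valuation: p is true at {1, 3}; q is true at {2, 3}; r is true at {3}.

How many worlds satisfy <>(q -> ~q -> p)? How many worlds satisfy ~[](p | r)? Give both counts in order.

1 and 0

For <>(q -> ~q -> p):
1: no successors, so <>(q -> ~q -> p) fails. ✗
2: successors {3}; q -> ~q -> p there: 3:T. ✓
3: no successors, so <>(q -> ~q -> p) fails. ✗
— 1 world.
For ~[](p | r):
1: [](p | r) is T. ✗
2: [](p | r) is T. ✗
3: [](p | r) is T. ✗
— 0 worlds.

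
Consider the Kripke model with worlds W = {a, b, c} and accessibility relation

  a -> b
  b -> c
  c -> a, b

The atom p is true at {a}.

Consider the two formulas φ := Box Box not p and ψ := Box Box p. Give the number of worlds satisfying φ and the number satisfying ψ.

2 and 0

For Box Box not p:
a: successors {b}; Box not p there: b:T. ✓
b: successors {c}; Box not p there: c:F. ✗
c: successors {a, b}; Box not p there: a:T, b:T. ✓
— 2 worlds.
For Box Box p:
a: successors {b}; Box p there: b:F. ✗
b: successors {c}; Box p there: c:F. ✗
c: successors {a, b}; Box p there: a:F, b:F. ✗
— 0 worlds.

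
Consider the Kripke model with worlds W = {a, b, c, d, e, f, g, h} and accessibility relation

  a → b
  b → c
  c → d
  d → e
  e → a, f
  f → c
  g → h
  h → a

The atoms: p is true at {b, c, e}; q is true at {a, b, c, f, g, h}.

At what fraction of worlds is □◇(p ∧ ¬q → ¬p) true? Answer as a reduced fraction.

a: successors {b}; ◇(p ∧ ¬q → ¬p) there: b:T. ✓
b: successors {c}; ◇(p ∧ ¬q → ¬p) there: c:T. ✓
c: successors {d}; ◇(p ∧ ¬q → ¬p) there: d:F. ✗
d: successors {e}; ◇(p ∧ ¬q → ¬p) there: e:T. ✓
e: successors {a, f}; ◇(p ∧ ¬q → ¬p) there: a:T, f:T. ✓
f: successors {c}; ◇(p ∧ ¬q → ¬p) there: c:T. ✓
g: successors {h}; ◇(p ∧ ¬q → ¬p) there: h:T. ✓
h: successors {a}; ◇(p ∧ ¬q → ¬p) there: a:T. ✓
That's 7 of 8 worlds, so 7/8.

7/8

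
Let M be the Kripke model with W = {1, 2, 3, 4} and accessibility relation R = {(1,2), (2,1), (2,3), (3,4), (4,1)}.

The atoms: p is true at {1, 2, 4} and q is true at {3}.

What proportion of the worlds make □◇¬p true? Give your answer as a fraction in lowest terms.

1: successors {2}; ◇¬p there: 2:T. ✓
2: successors {1, 3}; ◇¬p there: 1:F, 3:F. ✗
3: successors {4}; ◇¬p there: 4:F. ✗
4: successors {1}; ◇¬p there: 1:F. ✗
That's 1 of 4 worlds, so 1/4.

1/4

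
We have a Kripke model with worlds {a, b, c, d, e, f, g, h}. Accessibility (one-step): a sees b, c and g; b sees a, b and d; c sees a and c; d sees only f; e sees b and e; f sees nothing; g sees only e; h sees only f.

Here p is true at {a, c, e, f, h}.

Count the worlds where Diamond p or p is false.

a: Diamond p is T, p is T. ✓
b: Diamond p is T, p is F. ✓
c: Diamond p is T, p is T. ✓
d: Diamond p is T, p is F. ✓
e: Diamond p is T, p is T. ✓
f: Diamond p is F, p is T. ✓
g: Diamond p is T, p is F. ✓
h: Diamond p is T, p is T. ✓
Satisfying worlds: {a, b, c, d, e, f, g, h}.
So Diamond p or p fails at the other 0 worlds.

0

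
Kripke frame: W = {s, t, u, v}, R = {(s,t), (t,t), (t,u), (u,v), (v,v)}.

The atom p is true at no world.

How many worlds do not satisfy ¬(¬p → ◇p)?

0

s: ¬p → ◇p is F. ✓
t: ¬p → ◇p is F. ✓
u: ¬p → ◇p is F. ✓
v: ¬p → ◇p is F. ✓
Satisfying worlds: {s, t, u, v}.
So ¬(¬p → ◇p) fails at the other 0 worlds.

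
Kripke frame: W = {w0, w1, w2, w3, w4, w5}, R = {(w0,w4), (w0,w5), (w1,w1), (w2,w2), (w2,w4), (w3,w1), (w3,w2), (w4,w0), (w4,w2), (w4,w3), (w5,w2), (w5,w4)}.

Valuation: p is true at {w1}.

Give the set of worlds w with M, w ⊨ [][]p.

{w1}

w0: successors {w4, w5}; []p there: w4:F, w5:F. ✗
w1: successors {w1}; []p there: w1:T. ✓
w2: successors {w2, w4}; []p there: w2:F, w4:F. ✗
w3: successors {w1, w2}; []p there: w1:T, w2:F. ✗
w4: successors {w0, w2, w3}; []p there: w0:F, w2:F, w3:F. ✗
w5: successors {w2, w4}; []p there: w2:F, w4:F. ✗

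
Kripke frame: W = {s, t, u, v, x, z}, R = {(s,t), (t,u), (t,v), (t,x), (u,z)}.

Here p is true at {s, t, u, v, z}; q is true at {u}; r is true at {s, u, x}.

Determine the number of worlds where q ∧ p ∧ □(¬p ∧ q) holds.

0

s: q ∧ p is F, □(¬p ∧ q) is F. ✗
t: q ∧ p is F, □(¬p ∧ q) is F. ✗
u: q ∧ p is T, □(¬p ∧ q) is F. ✗
v: q ∧ p is F, □(¬p ∧ q) is T. ✗
x: q ∧ p is F, □(¬p ∧ q) is T. ✗
z: q ∧ p is F, □(¬p ∧ q) is T. ✗
Satisfying worlds: ∅.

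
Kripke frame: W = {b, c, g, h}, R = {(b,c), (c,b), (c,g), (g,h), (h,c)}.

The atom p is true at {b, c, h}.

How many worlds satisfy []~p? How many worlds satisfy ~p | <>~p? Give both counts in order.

For []~p:
b: successors {c}; ~p there: c:F. ✗
c: successors {b, g}; ~p there: b:F, g:T. ✗
g: successors {h}; ~p there: h:F. ✗
h: successors {c}; ~p there: c:F. ✗
— 0 worlds.
For ~p | <>~p:
b: ~p is F, <>~p is F. ✗
c: ~p is F, <>~p is T. ✓
g: ~p is T, <>~p is F. ✓
h: ~p is F, <>~p is F. ✗
— 2 worlds.

0 and 2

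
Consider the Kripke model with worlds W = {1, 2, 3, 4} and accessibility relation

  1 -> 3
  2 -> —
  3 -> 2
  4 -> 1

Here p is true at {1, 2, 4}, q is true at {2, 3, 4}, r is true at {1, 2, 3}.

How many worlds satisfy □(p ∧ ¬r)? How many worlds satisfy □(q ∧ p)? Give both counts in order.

For □(p ∧ ¬r):
1: successors {3}; p ∧ ¬r there: 3:F. ✗
2: no successors, so □(p ∧ ¬r) holds vacuously. ✓
3: successors {2}; p ∧ ¬r there: 2:F. ✗
4: successors {1}; p ∧ ¬r there: 1:F. ✗
— 1 world.
For □(q ∧ p):
1: successors {3}; q ∧ p there: 3:F. ✗
2: no successors, so □(q ∧ p) holds vacuously. ✓
3: successors {2}; q ∧ p there: 2:T. ✓
4: successors {1}; q ∧ p there: 1:F. ✗
— 2 worlds.

1 and 2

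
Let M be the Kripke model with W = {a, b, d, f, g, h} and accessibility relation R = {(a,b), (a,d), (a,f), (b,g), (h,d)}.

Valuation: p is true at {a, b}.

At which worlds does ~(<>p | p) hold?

{d, f, g, h}

a: <>p | p is T. ✗
b: <>p | p is T. ✗
d: <>p | p is F. ✓
f: <>p | p is F. ✓
g: <>p | p is F. ✓
h: <>p | p is F. ✓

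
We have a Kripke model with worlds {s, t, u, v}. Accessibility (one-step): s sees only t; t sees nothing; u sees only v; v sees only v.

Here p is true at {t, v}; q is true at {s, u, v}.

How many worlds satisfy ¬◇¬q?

3

s: ◇¬q is T. ✗
t: ◇¬q is F. ✓
u: ◇¬q is F. ✓
v: ◇¬q is F. ✓
Satisfying worlds: {t, u, v}.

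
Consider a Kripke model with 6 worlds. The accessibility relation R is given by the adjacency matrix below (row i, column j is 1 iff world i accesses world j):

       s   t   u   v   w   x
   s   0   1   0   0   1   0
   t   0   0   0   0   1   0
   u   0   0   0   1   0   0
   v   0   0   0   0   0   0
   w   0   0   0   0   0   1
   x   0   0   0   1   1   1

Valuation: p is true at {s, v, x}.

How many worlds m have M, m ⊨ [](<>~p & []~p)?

s: successors {t, w}; <>~p & []~p there: t:T, w:F. ✗
t: successors {w}; <>~p & []~p there: w:F. ✗
u: successors {v}; <>~p & []~p there: v:F. ✗
v: no successors, so [](<>~p & []~p) holds vacuously. ✓
w: successors {x}; <>~p & []~p there: x:F. ✗
x: successors {v, w, x}; <>~p & []~p there: v:F, w:F, x:F. ✗
Satisfying worlds: {v}.

1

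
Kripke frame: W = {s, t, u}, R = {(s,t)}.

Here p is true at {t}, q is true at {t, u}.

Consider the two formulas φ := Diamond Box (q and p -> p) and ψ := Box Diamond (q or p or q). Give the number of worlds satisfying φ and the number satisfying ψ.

For Diamond Box (q and p -> p):
s: successors {t}; Box (q and p -> p) there: t:T. ✓
t: no successors, so Diamond Box (q and p -> p) fails. ✗
u: no successors, so Diamond Box (q and p -> p) fails. ✗
— 1 world.
For Box Diamond (q or p or q):
s: successors {t}; Diamond (q or p or q) there: t:F. ✗
t: no successors, so Box Diamond (q or p or q) holds vacuously. ✓
u: no successors, so Box Diamond (q or p or q) holds vacuously. ✓
— 2 worlds.

1 and 2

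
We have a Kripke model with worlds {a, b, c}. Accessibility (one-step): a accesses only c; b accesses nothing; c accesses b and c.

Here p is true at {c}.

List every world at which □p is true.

a: successors {c}; p there: c:T. ✓
b: no successors, so □p holds vacuously. ✓
c: successors {b, c}; p there: b:F, c:T. ✗

{a, b}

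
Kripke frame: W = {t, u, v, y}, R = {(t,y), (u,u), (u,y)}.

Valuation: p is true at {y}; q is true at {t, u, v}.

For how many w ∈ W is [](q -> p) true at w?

3

t: successors {y}; q -> p there: y:T. ✓
u: successors {u, y}; q -> p there: u:F, y:T. ✗
v: no successors, so [](q -> p) holds vacuously. ✓
y: no successors, so [](q -> p) holds vacuously. ✓
Satisfying worlds: {t, v, y}.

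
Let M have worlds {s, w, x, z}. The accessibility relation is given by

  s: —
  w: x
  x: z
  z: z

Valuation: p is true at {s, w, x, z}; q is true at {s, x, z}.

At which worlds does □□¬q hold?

{s}

s: no successors, so □□¬q holds vacuously. ✓
w: successors {x}; □¬q there: x:F. ✗
x: successors {z}; □¬q there: z:F. ✗
z: successors {z}; □¬q there: z:F. ✗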